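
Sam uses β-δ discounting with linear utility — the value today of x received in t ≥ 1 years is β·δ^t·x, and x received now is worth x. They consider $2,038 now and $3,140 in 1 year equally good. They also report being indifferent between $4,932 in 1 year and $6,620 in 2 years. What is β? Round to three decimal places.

From the later pair, β·δ^1·4932 = β·δ^2·6620; dividing through, δ = 4932/6620 = 0.74502.
Substituting δ into 2038 = β·δ·3140: β = 2038/(2339.347) ≈ 0.871.

β ≈ 0.871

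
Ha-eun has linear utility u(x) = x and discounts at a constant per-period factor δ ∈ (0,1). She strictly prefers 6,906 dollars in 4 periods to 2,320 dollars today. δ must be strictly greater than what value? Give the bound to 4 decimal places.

δ > 0.7613

The preference means 2320 < δ^4·6906.
So δ^4 > 2320/6906 = 0.33594; taking the 4th root of both positive sides preserves the inequality.
δ > 0.33594^(1/4) = 0.7613.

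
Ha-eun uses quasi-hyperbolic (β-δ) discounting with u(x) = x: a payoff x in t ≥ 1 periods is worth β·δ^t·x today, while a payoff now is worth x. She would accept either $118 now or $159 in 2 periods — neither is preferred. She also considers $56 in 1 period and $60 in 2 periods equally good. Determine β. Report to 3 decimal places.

The second indifference involves only future payoffs, so β cancels: β·δ^1·56 = β·δ^2·60, giving δ = 56/60 = 0.93333.
The first indifference: 118 = β·δ^2·159, so β = 118/(δ^2·159) = 118/(0.87111·159) ≈ 0.852.

β ≈ 0.852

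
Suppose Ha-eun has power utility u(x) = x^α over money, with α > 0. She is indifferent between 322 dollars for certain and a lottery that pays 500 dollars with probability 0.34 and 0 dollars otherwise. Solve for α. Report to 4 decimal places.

Since u(0) = 0, the lottery's EU is 0.34·500^α.
Indifference: 322^α = 0.34·500^α, so (322/500)^α = 0.34.
Taking logs: α·ln(322/500) = ln(0.34), so α = -1.0788097 / -0.4400566 ≈ 2.4515.

α ≈ 2.4515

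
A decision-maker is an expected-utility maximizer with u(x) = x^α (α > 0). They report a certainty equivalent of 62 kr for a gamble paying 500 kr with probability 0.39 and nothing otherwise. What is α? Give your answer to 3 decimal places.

α ≈ 0.451

Since u(0) = 0, the lottery's EU is 0.39·500^α.
Setting u(62) equal to that: 62^α = 0.39·500^α ⇒ (62/500)^α = 0.39.
α = ln(0.39) / ln(62/500) = -0.941609/-2.087474 ≈ 0.451.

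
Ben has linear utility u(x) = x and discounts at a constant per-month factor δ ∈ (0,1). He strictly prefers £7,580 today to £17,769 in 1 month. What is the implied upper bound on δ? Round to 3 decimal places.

δ < 0.427

Comparing present values: 7580 > δ·17769.
So δ < 7580/17769 = 0.42659.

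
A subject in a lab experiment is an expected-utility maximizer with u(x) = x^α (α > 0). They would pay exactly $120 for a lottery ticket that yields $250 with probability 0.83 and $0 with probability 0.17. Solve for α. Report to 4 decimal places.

The lottery's expected utility is 0.83·u(250) + 0.17·u(0) = 0.83·250^α (since u(0) = 0 for α > 0).
Indifference: 120^α = 0.83·250^α, so (120/250)^α = 0.83.
α = ln(0.83) / ln(120/250) = -0.1863296/-0.7339692 ≈ 0.2539.

α ≈ 0.2539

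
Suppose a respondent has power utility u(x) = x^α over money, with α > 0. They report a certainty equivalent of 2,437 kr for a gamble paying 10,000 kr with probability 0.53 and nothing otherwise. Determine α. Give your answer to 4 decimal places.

The lottery's expected utility is 0.53·u(10000) + 0.47·u(0) = 0.53·10000^α (since u(0) = 0 for α > 0).
Indifference: 2437^α = 0.53·10000^α, so (2437/10000)^α = 0.53.
Take logs: α = ln 0.53 / ln(2437/10000) ≈ 0.449689.

α ≈ 0.4497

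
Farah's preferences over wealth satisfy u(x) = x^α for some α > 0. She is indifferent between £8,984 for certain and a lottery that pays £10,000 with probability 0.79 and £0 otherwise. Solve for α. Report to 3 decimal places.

The lottery's expected utility is 0.79·u(10000) + 0.21·u(0) = 0.79·10000^α (since u(0) = 0 for α > 0).
Indifference: 8984^α = 0.79·10000^α, so (8984/10000)^α = 0.79.
Take logs: α = ln 0.79 / ln(8984/10000) ≈ 2.20014.

α ≈ 2.200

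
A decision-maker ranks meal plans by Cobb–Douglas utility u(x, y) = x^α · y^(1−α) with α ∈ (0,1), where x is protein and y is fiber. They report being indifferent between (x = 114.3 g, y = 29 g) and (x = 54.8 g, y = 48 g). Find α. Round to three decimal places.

α ≈ 0.407

The Cobb–Douglas utilities coincide, so 114.3^α·29^(1−α) = 54.8^α·48^(1−α).
(114.3/54.8)^α = (48/29)^(1−α); take logs: α·ln(114.3/54.8) = (1−α)·ln(48/29), i.e. α·0.735136 = (1−α)·0.503905.
With A = 0.735136 and B = 0.503905: α·A = (1−α)·B, so α = B/(A+B) = 0.503905/1.239041 ≈ 0.407.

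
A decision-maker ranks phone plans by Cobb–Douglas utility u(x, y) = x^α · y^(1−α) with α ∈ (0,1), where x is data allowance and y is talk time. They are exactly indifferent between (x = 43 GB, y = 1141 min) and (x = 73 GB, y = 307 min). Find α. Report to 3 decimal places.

α ≈ 0.713

Set the two utilities equal: 43^α·1141^(1−α) = 73^α·307^(1−α).
Taking logs: α·ln 43 + (1−α)·ln 1141 = α·ln 73 + (1−α)·ln 307, i.e. α·-0.529259 = (1−α)·-1.312813.
Thus α·(-1.842072) = -1.312813, so α = -1.312813/-1.842072 ≈ 0.713.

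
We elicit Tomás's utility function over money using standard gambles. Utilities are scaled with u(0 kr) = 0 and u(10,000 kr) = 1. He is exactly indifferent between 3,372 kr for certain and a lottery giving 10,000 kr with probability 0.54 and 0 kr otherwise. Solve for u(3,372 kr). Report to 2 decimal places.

0.54

By the standard-gamble method, u(3,372 kr) is just the indifference probability on the best outcome: 0.54.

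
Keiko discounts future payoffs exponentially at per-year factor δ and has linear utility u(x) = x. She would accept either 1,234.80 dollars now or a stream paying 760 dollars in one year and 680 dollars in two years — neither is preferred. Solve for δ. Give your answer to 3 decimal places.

δ ≈ 0.900

The stream is worth 760δ + 680δ² today, so 760δ + 680δ² = 1234.80.
Rearranged: 680δ² + 760δ − 1234.80 = 0.
δ = (−760 + √(760² + 4·680·1234.80)) / (2·680) = (−760 + √3936256.00) / 1360 ≈ 0.900.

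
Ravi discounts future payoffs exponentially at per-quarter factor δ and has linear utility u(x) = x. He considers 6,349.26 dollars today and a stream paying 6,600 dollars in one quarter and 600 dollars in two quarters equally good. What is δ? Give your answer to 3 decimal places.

δ ≈ 0.890

Present value of the stream is 6600·δ + 600·δ². Indifference gives 6600δ + 600δ² = 6349.26.
That is, 600δ² + 6600δ − 6349.26 = 0, a quadratic in δ.
By the quadratic formula (taking the positive root), δ = (−6600 + √58798224.00) / 1200 ≈ 0.890.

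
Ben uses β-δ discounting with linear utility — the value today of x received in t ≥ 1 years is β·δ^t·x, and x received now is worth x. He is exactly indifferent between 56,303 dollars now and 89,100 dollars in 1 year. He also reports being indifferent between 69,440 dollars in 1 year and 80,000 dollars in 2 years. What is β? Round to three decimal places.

Both payoffs in the second observation are in the future, so β drops out: δ^1·69440 = δ^2·80000 ⇒ δ = 69440/80000 = 0.86800.
Substituting δ into 56303 = β·δ·89100: β = 56303/(77338.800) ≈ 0.728.

β ≈ 0.728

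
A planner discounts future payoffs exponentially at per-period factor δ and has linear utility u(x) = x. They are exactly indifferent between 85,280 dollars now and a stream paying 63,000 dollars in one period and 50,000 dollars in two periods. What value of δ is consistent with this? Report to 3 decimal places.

δ ≈ 0.820

The stream is worth 63000δ + 50000δ² today, so 63000δ + 50000δ² = 85280.
So 50000δ² + 63000δ − 85280 = 0.
The positive root is δ = [−63000 + √(63000² + 4·50000·85280)] / (2·50000) = (−63000 + 145000.000)/100000 ≈ 0.820.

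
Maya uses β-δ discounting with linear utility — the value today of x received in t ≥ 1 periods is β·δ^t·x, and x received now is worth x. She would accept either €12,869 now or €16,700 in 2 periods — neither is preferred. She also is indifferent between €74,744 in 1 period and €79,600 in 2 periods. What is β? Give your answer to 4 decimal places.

β ≈ 0.8740

Both payoffs in the second observation are in the future, so β drops out: δ^1·74744 = δ^2·79600 ⇒ δ = 74744/79600 = 0.93899.
Substituting δ into 12869 = β·δ^2·16700: β = 12869/(14724.583) ≈ 0.8740.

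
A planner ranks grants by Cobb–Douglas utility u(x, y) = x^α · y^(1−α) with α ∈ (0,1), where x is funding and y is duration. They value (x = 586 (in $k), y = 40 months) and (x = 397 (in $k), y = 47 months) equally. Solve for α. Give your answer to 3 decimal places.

Indifference: 586^α · 40^(1−α) = 397^α · 47^(1−α).
(586/397)^α = (47/40)^(1−α); take logs: α·ln(586/397) = (1−α)·ln(47/40), i.e. α·0.389384 = (1−α)·0.161268.
With A = 0.389384 and B = 0.161268: α·A = (1−α)·B, so α = B/(A+B) = 0.161268/0.550652 ≈ 0.293.

α ≈ 0.293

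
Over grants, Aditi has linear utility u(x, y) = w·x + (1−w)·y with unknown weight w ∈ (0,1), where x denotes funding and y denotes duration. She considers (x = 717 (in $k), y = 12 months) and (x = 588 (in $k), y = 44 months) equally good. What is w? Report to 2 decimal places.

w = 0.20

u(717,12) = u(588,44) means w·717 + (1−w)·12 = w·588 + (1−w)·44.
Rearranging, 129·w − 32·(1−w) = 0.
So w/(1−w) = 32/129 = 0.2481, giving w = 32/(129+32) = 0.20.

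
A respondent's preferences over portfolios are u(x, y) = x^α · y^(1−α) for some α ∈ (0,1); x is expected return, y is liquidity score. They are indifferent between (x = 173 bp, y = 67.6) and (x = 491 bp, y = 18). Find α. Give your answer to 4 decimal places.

The Cobb–Douglas utilities coincide, so 173^α·67.6^(1−α) = 491^α·18^(1−α).
(173/491)^α = (18/67.6)^(1−α); take logs: α·ln(173/491) = (1−α)·ln(18/67.6), i.e. α·-1.0431525 = (1−α)·-1.3232362.
So α/(1−α) = (-1.3232362)/(-1.0431525) = 1.2684974, and α = 1.2684974/2.2684974 ≈ 0.5592.

α ≈ 0.5592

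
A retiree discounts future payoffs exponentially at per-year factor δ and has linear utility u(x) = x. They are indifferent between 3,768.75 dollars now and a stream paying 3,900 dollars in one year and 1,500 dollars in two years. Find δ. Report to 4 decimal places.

δ ≈ 0.7500

Present value of the stream is 3900·δ + 1500·δ². Indifference gives 3900δ + 1500δ² = 3768.75.
So 1500δ² + 3900δ − 3768.75 = 0.
The positive root is δ = [−3900 + √(3900² + 4·1500·3768.75)] / (2·1500) = (−3900 + 6150.000)/3000 ≈ 0.7500.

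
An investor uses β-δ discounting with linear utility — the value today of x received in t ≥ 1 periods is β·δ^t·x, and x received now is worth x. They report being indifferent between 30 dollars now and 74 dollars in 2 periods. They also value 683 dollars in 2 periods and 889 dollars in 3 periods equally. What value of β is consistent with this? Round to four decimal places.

From the later pair, β·δ^2·683 = β·δ^3·889; dividing through, δ = 683/889 = 0.76828.
The first indifference: 30 = β·δ^2·74, so β = 30/(δ^2·74) = 30/(0.59025·74) ≈ 0.6868.

β ≈ 0.6868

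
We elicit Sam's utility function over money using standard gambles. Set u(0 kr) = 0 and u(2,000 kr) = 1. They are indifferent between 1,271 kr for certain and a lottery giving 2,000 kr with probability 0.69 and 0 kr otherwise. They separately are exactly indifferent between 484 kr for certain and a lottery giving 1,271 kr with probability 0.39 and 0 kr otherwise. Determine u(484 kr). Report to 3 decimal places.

From the first indifference, u(1,271 kr) = 0.69·u(2,000 kr) + 0.31·u(0 kr) = 0.69·1 + 0.31·0 = 0.69.
The second indifference gives u(484 kr) = 0.39·u(1,271 kr) + 0.61·u(0 kr) = 0.39·0.69 + 0.61·0.00 = 0.2691.

0.269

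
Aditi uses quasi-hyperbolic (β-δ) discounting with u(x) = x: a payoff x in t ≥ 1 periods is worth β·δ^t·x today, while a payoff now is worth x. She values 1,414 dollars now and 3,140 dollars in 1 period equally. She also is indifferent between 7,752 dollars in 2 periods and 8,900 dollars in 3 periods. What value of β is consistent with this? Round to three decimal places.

β ≈ 0.517

Both payoffs in the second observation are in the future, so β drops out: δ^2·7752 = δ^3·8900 ⇒ δ = 7752/8900 = 0.87101.
Substituting δ into 1414 = β·δ·3140: β = 1414/(2734.975) ≈ 0.517.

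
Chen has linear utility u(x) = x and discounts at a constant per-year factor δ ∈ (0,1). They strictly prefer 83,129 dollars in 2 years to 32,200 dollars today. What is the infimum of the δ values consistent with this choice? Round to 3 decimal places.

Comparing present values: 32200 < δ^2·83129.
Hence δ^2 > 32200/83129 = 0.38735, and x ↦ x^(1/2) is increasing on (0,∞).
δ > (32200/83129)^(1/2) ≈ 0.622.

δ > 0.622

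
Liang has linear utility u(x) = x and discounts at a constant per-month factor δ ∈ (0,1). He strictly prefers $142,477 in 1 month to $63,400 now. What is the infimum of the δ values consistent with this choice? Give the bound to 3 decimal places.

δ > 0.445

Under u(x) = x this choice says 63400 < δ·142477.
So δ > 63400/142477 = 0.44498.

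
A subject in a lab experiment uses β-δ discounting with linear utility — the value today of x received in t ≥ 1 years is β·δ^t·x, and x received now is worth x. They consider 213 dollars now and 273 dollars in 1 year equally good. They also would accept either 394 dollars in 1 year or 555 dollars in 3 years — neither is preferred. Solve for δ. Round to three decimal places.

δ ≈ 0.843

Both payoffs in the second observation are in the future, so β drops out: δ^1·394 = δ^3·555 ⇒ δ^2 = 394/555 = 0.70991, so δ = 0.84256.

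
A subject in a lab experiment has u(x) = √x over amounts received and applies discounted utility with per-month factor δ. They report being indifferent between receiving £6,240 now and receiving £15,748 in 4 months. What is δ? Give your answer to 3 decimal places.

Equating discounted utilities: u(6240) = δ^4·u(15748) ⇒ δ^4 = u(6240)/u(15748).
With u(x) = √x: δ^4 = √6240/√15748 = √(6240/15748) = 0.62948.
So δ = 0.62948^(1/4) ≈ 0.891.

δ ≈ 0.891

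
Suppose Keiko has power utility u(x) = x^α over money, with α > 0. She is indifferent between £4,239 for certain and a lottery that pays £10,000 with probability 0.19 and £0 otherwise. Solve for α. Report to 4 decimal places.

α ≈ 1.9350

EU(lottery) = 0.19·10000^α + 0.81·0 = 0.19·10000^α.
Equating: 4239^α = 0.19·10000^α, i.e. 0.4239^α = 0.19.
Taking logs: α·ln(4239/10000) = ln(0.19), so α = -1.6607312 / -0.8582577 ≈ 1.9350.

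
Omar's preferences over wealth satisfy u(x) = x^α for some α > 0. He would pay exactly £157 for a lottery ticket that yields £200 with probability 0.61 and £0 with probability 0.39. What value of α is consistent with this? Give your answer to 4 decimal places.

α ≈ 2.0419

EU(lottery) = 0.61·200^α + 0.39·0 = 0.61·200^α.
Equating: 157^α = 0.61·200^α, i.e. 0.7850^α = 0.61.
Take logs: α = ln 0.61 / ln(157/200) ≈ 2.041943.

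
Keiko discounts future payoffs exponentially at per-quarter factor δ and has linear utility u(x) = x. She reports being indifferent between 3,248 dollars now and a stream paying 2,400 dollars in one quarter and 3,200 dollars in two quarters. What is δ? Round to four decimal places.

The stream is worth 2400δ + 3200δ² today, so 2400δ + 3200δ² = 3248.
That is, 3200δ² + 2400δ − 3248 = 0, a quadratic in δ.
By the quadratic formula (taking the positive root), δ = (−2400 + √47334400.00) / 6400 ≈ 0.7000.

δ ≈ 0.7000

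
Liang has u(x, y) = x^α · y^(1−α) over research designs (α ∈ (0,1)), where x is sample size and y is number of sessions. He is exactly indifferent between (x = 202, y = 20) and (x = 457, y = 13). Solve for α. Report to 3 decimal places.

α ≈ 0.345

Indifference: 202^α · 20^(1−α) = 457^α · 13^(1−α).
Taking logs: α·ln 202 + (1−α)·ln 20 = α·ln 457 + (1−α)·ln 13, i.e. α·-0.816416 = (1−α)·-0.430783.
So α/(1−α) = (-0.430783)/(-0.816416) = 0.527651, and α = 0.527651/1.527651 ≈ 0.345.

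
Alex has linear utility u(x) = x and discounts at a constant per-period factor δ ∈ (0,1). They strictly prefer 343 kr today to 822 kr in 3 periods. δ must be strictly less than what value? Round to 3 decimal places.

Comparing present values: 343 > δ^3·822.
Dividing by 822: δ^3 < 0.41727. Both sides are positive, so the cube root keeps the direction.
δ < (343/822)^(1/3) ≈ 0.747.

δ < 0.747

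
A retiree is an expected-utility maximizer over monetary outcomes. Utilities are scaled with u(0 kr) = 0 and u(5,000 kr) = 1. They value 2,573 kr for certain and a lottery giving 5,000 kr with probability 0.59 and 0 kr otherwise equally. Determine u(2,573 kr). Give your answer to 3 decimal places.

0.590

By the standard-gamble method, u(2,573 kr) is just the indifference probability on the best outcome: 0.59.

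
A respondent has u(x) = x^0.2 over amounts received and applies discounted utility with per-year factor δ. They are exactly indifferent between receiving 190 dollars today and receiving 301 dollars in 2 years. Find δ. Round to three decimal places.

The payoff in 2 years is discounted by δ^2, so u(190) = δ^2·u(301) and δ^2 = u(190)/u(301).
Since u(x) = x^0.2, δ^2 = (190/301)^0.2 = 0.63123^0.2 = 0.91209.
Taking the square root: δ = 0.91209^(1/2) ≈ 0.955.

δ ≈ 0.955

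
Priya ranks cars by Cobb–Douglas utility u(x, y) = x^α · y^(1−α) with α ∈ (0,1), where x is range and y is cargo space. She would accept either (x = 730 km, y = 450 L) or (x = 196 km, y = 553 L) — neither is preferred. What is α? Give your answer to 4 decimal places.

α ≈ 0.1355

Indifference: 730^α · 450^(1−α) = 196^α · 553^(1−α).
Taking logs: α·ln 730 + (1−α)·ln 450 = α·ln 196 + (1−α)·ln 553, i.e. α·1.3149299 = (1−α)·0.2061104.
Thus α·(1.5210403) = 0.2061104, so α = 0.2061104/1.5210403 ≈ 0.1355.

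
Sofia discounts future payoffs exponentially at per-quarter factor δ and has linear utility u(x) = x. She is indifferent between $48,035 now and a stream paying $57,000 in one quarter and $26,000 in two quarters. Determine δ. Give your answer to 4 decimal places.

δ ≈ 0.6500

The stream is worth 57000δ + 26000δ² today, so 57000δ + 26000δ² = 48035.
That is, 26000δ² + 57000δ − 48035 = 0, a quadratic in δ.
By the quadratic formula (taking the positive root), δ = (−57000 + √8244640000.00) / 52000 ≈ 0.6500.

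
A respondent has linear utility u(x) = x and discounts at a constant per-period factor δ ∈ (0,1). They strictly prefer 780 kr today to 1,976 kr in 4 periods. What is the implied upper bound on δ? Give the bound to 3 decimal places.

δ < 0.793

Comparing present values: 780 > δ^4·1976.
Dividing by 1976: δ^4 < 0.39474. Both sides are positive, so the 4th root keeps the direction.
δ < 0.39474^(1/4) = 0.793.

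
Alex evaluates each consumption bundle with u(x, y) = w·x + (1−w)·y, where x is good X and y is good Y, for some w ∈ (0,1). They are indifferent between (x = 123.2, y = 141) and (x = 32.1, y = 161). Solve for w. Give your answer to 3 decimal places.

u(123.2,141) = u(32.1,161) means w·123.2 + (1−w)·141 = w·32.1 + (1−w)·161.
Rearranging, 91.1·w − 20·(1−w) = 0.
The marginal rate of substitution is 20/91.1, so w = 20/(91.1+20) = 0.180.

w = 0.180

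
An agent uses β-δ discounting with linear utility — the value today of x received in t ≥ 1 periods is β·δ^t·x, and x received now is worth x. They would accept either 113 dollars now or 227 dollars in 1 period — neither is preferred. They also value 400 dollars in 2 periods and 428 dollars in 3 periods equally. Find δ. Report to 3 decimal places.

δ ≈ 0.935

The second indifference involves only future payoffs, so β cancels: β·δ^2·400 = β·δ^3·428, giving δ = 400/428 = 0.93458.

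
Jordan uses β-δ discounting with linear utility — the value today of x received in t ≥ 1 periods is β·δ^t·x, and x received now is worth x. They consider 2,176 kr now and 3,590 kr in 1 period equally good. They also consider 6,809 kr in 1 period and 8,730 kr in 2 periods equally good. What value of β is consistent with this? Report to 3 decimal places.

Both payoffs in the second observation are in the future, so β drops out: δ^1·6809 = δ^2·8730 ⇒ δ = 6809/8730 = 0.77995.
The first indifference: 2176 = β·δ·3590, so β = 2176/(δ·3590) = 2176/(0.77995·3590) ≈ 0.777.

β ≈ 0.777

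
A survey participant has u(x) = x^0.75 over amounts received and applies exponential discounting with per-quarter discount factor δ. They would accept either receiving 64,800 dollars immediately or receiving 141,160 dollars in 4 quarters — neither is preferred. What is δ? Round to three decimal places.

δ ≈ 0.864

The payoff in 4 quarters is discounted by δ^4, so u(64800) = δ^4·u(141160) and δ^4 = u(64800)/u(141160).
Since u(x) = x^0.75, δ^4 = (64800/141160)^0.75 = 0.45905^0.75 = 0.55770.
Hence δ = (0.55770)^(1/4) = 0.86417.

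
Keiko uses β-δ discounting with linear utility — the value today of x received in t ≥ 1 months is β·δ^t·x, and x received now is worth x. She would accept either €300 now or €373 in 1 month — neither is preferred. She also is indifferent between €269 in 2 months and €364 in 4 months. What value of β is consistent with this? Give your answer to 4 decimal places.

Both payoffs in the second observation are in the future, so β drops out: δ^2·269 = δ^4·364 ⇒ δ^2 = 269/364 = 0.73901, so δ = 0.85966.
The first indifference: 300 = β·δ·373, so β = 300/(δ·373) = 300/(0.85966·373) ≈ 0.9356.

β ≈ 0.9356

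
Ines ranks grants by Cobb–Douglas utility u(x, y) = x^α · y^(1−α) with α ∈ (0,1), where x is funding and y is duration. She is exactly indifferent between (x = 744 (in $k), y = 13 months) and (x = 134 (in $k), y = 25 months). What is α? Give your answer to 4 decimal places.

α ≈ 0.2761

Indifference: 744^α · 13^(1−α) = 134^α · 25^(1−α).
Rearrange to (744/134)^α = (25/13)^(1−α) and take logs: α·1.7142012 = (1−α)·0.6539265.
Thus α·(2.3681277) = 0.6539265, so α = 0.6539265/2.3681277 ≈ 0.2761.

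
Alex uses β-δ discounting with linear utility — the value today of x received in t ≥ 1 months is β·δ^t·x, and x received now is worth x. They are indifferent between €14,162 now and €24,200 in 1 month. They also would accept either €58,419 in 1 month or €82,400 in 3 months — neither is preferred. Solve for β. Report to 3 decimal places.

The second indifference involves only future payoffs, so β cancels: β·δ^1·58419 = β·δ^3·82400, giving δ^2 = 58419/82400 = 0.70897, so δ = 0.84200.
Substituting δ into 14162 = β·δ·24200: β = 14162/(20376.464) ≈ 0.695.

β ≈ 0.695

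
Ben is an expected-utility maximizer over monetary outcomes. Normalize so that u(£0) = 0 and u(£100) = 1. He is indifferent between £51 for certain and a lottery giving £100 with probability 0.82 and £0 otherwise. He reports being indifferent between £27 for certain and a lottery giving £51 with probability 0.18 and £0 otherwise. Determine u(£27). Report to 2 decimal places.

0.15

From the first indifference, u(£51) = 0.82·u(£100) + 0.18·u(£0) = 0.82·1 + 0.18·0 = 0.82.
Chaining: u(£27) = 0.18·0.82 + 0.82·0.00 = 0.1476.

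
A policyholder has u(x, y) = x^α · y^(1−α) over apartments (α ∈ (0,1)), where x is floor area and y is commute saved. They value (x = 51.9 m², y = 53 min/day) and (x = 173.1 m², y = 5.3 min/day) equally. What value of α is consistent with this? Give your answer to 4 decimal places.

α ≈ 0.6565

The Cobb–Douglas utilities coincide, so 51.9^α·53^(1−α) = 173.1^α·5.3^(1−α).
(51.9/173.1)^α = (5.3/53)^(1−α); take logs: α·ln(51.9/173.1) = (1−α)·ln(5.3/53), i.e. α·-1.2045507 = (1−α)·-2.3025851.
Thus α·(-3.5071358) = -2.3025851, so α = -2.3025851/-3.5071358 ≈ 0.6565.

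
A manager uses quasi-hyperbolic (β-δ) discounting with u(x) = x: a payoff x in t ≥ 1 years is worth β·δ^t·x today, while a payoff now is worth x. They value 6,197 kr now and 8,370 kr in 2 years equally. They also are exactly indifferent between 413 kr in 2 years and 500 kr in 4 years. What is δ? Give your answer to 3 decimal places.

δ ≈ 0.909

The second indifference involves only future payoffs, so β cancels: β·δ^2·413 = β·δ^4·500, giving δ^2 = 413/500 = 0.82600, so δ = 0.90885.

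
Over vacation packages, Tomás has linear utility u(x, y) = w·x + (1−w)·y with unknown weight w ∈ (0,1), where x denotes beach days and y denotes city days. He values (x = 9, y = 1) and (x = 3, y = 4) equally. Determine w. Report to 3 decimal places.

w = 0.333

Equating utilities: w·9 + (1−w)·1 = w·3 + (1−w)·4.
w·(9−3) = (1−w)·(4−1), i.e. w·6 = (1−w)·3.
Hence w = 3/(6+3) = 3/9 = 0.333.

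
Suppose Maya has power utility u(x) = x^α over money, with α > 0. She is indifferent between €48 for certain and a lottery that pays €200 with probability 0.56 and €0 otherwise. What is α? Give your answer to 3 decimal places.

α ≈ 0.406

The lottery's expected utility is 0.56·u(200) + 0.44·u(0) = 0.56·200^α (since u(0) = 0 for α > 0).
Setting u(48) equal to that: 48^α = 0.56·200^α ⇒ (48/200)^α = 0.56.
α = ln(0.56) / ln(48/200) = -0.579818/-1.427116 ≈ 0.406.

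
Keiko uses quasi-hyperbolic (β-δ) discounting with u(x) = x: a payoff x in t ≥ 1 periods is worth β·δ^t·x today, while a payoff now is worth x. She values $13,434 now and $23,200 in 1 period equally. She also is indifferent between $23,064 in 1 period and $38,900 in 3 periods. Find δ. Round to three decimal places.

δ ≈ 0.770

From the later pair, β·δ^1·23064 = β·δ^3·38900; dividing through, δ^2 = 23064/38900 = 0.59290, so δ = 0.77000.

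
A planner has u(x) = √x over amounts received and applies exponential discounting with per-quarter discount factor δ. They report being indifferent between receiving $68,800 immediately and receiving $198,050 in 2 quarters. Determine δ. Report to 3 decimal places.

Equating discounted utilities: u(68800) = δ^2·u(198050) ⇒ δ^2 = u(68800)/u(198050).
With u(x) = √x: δ^2 = √68800/√198050 = √(68800/198050) = 0.58940.
So δ = 0.58940^(1/2) ≈ 0.768.

δ ≈ 0.768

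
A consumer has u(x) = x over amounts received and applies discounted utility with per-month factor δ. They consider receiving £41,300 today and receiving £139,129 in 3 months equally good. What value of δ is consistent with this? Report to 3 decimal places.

Equating discounted utilities: u(41300) = δ^3·u(139129) ⇒ δ^3 = u(41300)/u(139129).
With u(x) = x: δ^3 = 41300/139129 = 0.29685.
Hence δ = (0.29685)^(1/3) = 0.66708.

δ ≈ 0.667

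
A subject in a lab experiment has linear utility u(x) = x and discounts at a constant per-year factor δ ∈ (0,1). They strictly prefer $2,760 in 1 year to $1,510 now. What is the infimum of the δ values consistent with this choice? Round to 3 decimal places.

Under u(x) = x this choice says 1510 < δ·2760.
So δ > 1510/2760 = 0.54710.

δ > 0.547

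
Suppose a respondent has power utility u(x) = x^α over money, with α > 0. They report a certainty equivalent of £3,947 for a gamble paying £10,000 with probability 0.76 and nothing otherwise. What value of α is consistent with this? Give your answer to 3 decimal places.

The lottery's expected utility is 0.76·u(10000) + 0.24·u(0) = 0.76·10000^α (since u(0) = 0 for α > 0).
Indifference: 3947^α = 0.76·10000^α, so (3947/10000)^α = 0.76.
Taking logs: α·ln(3947/10000) = ln(0.76), so α = -0.274437 / -0.929629 ≈ 0.295.

α ≈ 0.295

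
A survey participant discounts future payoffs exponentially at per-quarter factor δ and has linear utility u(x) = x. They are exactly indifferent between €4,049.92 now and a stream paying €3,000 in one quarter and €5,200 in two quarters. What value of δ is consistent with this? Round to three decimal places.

Equating present values: 4049.92 = 3000δ + 5200δ².
So 5200δ² + 3000δ − 4049.92 = 0.
By the quadratic formula (taking the positive root), δ = (−3000 + √93238336.00) / 10400 ≈ 0.640.

δ ≈ 0.640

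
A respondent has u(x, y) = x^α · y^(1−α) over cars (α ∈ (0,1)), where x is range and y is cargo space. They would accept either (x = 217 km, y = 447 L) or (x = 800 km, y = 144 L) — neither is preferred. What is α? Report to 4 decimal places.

α ≈ 0.4647

Indifference: 217^α · 447^(1−α) = 800^α · 144^(1−α).
(217/800)^α = (144/447)^(1−α); take logs: α·ln(217/800) = (1−α)·ln(144/447), i.e. α·-1.3047144 = (1−α)·-1.1327453.
Thus α·(-2.4374597) = -1.1327453, so α = -1.1327453/-2.4374597 ≈ 0.4647.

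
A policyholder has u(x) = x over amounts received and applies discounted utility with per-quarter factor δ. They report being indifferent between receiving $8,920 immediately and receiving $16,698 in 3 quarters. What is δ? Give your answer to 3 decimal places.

Equating discounted utilities: u(8920) = δ^3·u(16698) ⇒ δ^3 = u(8920)/u(16698).
With u(x) = x: δ^3 = 8920/16698 = 0.53420.
Hence δ = (0.53420)^(1/3) = 0.81140.

δ ≈ 0.811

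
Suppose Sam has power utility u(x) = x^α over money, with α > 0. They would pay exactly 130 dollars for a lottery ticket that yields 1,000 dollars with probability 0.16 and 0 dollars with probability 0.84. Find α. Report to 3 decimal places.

α ≈ 0.898

EU(lottery) = 0.16·1000^α + 0.84·0 = 0.16·1000^α.
Setting u(130) equal to that: 130^α = 0.16·1000^α ⇒ (130/1000)^α = 0.16.
α = ln(0.16) / ln(130/1000) = -1.832581/-2.040221 ≈ 0.898.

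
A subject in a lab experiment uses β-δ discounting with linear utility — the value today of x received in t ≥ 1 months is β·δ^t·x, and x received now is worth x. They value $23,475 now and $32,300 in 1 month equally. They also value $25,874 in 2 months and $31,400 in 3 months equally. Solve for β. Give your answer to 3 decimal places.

β ≈ 0.882

Both payoffs in the second observation are in the future, so β drops out: δ^2·25874 = δ^3·31400 ⇒ δ = 25874/31400 = 0.82401.
Substituting δ into 23475 = β·δ·32300: β = 23475/(26615.611) ≈ 0.882.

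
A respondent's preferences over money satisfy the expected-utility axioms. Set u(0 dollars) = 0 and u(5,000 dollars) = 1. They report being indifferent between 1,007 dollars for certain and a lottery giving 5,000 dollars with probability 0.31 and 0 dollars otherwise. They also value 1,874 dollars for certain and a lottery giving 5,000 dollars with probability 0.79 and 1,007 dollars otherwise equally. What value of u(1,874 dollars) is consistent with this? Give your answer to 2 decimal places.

From the first indifference, u(1,007 dollars) = 0.31·u(5,000 dollars) + 0.69·u(0 dollars) = 0.31·1 + 0.69·0 = 0.31.
The second indifference gives u(1,874 dollars) = 0.79·u(5,000 dollars) + 0.21·u(1,007 dollars) = 0.79·1.00 + 0.21·0.31 = 0.8551.

0.86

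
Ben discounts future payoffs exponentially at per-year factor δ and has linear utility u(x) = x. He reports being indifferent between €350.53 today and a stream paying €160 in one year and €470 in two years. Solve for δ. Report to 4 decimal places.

Equating present values: 350.53 = 160δ + 470δ².
Rearranged: 470δ² + 160δ − 350.53 = 0.
By the quadratic formula (taking the positive root), δ = (−160 + √684596.40) / 940 ≈ 0.7100.

δ ≈ 0.7100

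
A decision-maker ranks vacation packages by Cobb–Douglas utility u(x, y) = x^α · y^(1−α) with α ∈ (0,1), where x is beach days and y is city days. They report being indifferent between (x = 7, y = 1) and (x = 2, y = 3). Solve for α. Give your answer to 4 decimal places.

α ≈ 0.4672

Set the two utilities equal: 7^α·1^(1−α) = 2^α·3^(1−α).
(7/2)^α = (3/1)^(1−α); take logs: α·ln(7/2) = (1−α)·ln(3/1), i.e. α·1.2527630 = (1−α)·1.0986123.
Thus α·(2.3513753) = 1.0986123, so α = 1.0986123/2.3513753 ≈ 0.4672.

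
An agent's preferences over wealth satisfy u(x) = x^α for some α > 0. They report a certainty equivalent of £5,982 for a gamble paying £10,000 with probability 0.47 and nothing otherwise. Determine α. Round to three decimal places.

Since u(0) = 0, the lottery's EU is 0.47·10000^α.
Equating: 5982^α = 0.47·10000^α, i.e. 0.5982^α = 0.47.
Taking logs: α·ln(5982/10000) = ln(0.47), so α = -0.755023 / -0.513830 ≈ 1.469.

α ≈ 1.469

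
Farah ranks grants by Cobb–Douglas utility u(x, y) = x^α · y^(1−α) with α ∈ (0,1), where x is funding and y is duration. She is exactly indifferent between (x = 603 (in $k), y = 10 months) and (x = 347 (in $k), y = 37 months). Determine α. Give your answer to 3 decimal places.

The Cobb–Douglas utilities coincide, so 603^α·10^(1−α) = 347^α·37^(1−α).
Taking logs: α·ln 603 + (1−α)·ln 10 = α·ln 347 + (1−α)·ln 37, i.e. α·0.552592 = (1−α)·1.308333.
So α/(1−α) = (1.308333)/(0.552592) = 2.367629, and α = 2.367629/3.367629 ≈ 0.703.

α ≈ 0.703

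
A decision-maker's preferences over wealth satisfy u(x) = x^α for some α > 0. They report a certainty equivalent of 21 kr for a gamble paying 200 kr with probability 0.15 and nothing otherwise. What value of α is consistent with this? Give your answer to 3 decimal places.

α ≈ 0.842

The lottery's expected utility is 0.15·u(200) + 0.85·u(0) = 0.15·200^α (since u(0) = 0 for α > 0).
Setting u(21) equal to that: 21^α = 0.15·200^α ⇒ (21/200)^α = 0.15.
Taking logs: α·ln(21/200) = ln(0.15), so α = -1.897120 / -2.253795 ≈ 0.842.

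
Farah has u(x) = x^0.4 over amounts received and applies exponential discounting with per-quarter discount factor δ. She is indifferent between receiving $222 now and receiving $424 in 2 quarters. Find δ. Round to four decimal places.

δ ≈ 0.8786

Equating discounted utilities: u(222) = δ^2·u(424) ⇒ δ^2 = u(222)/u(424).
With u(x) = x^0.4: δ^2 = 222^0.4/424^0.4 = (222/424)^0.4 = 0.77196.
So δ = 0.77196^(1/2) ≈ 0.8786.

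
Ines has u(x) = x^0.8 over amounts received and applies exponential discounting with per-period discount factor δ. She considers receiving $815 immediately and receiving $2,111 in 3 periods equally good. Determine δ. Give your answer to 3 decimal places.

Indifference means u(815) = δ^3 · u(2111), so δ^3 = u(815)/u(2111).
Since u(x) = x^0.8, δ^3 = (815/2111)^0.8 = 0.38607^0.8 = 0.46702.
Taking the cube root: δ = 0.46702^(1/3) ≈ 0.776.

δ ≈ 0.776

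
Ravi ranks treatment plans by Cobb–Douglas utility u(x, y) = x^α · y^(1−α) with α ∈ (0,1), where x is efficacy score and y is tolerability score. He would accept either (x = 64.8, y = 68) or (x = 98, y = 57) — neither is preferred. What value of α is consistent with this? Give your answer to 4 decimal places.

Indifference: 64.8^α · 68^(1−α) = 98^α · 57^(1−α).
(64.8/98)^α = (57/68)^(1−α); take logs: α·ln(64.8/98) = (1−α)·ln(57/68), i.e. α·-0.4136619 = (1−α)·-0.1764564.
With A = -0.4136619 and B = -0.1764564: α·A = (1−α)·B, so α = B/(A+B) = -0.1764564/-0.5901183 ≈ 0.2990.

α ≈ 0.2990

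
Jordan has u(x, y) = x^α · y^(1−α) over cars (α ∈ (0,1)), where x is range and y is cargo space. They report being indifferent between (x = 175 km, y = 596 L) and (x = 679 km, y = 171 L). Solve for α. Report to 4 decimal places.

The Cobb–Douglas utilities coincide, so 175^α·596^(1−α) = 679^α·171^(1−α).
(175/679)^α = (171/596)^(1−α); take logs: α·ln(175/679) = (1−α)·ln(171/596), i.e. α·-1.3558352 = (1−α)·-1.2485771.
With A = -1.3558352 and B = -1.2485771: α·A = (1−α)·B, so α = B/(A+B) = -1.2485771/-2.6044123 ≈ 0.4794.

α ≈ 0.4794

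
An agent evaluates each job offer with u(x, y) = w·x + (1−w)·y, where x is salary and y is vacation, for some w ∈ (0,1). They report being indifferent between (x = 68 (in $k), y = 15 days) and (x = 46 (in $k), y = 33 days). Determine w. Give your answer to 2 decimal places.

w = 0.45

Equating utilities: w·68 + (1−w)·15 = w·46 + (1−w)·33.
Rearranging, 22·w − 18·(1−w) = 0.
So w/(1−w) = 18/22 = 0.8182, giving w = 18/(22+18) = 0.45.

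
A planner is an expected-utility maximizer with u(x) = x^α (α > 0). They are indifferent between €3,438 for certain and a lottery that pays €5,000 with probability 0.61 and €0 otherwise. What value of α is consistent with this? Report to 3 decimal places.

EU(lottery) = 0.61·5000^α + 0.39·0 = 0.61·5000^α.
Setting u(3438) equal to that: 3438^α = 0.61·5000^α ⇒ (3438/5000)^α = 0.61.
Take logs: α = ln 0.61 / ln(3438/5000) ≈ 1.31971.

α ≈ 1.320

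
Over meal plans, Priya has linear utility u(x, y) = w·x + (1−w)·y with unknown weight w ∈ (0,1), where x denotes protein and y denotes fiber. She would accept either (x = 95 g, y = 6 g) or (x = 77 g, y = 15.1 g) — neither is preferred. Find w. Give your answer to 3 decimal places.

Equating utilities: w·95 + (1−w)·6 = w·77 + (1−w)·15.1.
Rearranging, 18·w − 9.1·(1−w) = 0.
So w/(1−w) = 9.1/18 = 0.5056, giving w = 9.1/(18+9.1) = 0.336.

w = 0.336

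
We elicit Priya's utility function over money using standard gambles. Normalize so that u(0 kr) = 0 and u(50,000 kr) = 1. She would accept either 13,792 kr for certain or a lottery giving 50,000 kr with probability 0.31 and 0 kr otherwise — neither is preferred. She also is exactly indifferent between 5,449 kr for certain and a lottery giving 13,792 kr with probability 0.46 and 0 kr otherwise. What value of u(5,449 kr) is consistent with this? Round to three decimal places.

First, u(13,792 kr) = 0.31·u(50,000 kr) + 0.69·u(0 kr) = 0.31.
Then u(5,449 kr) = 0.46·u(13,792 kr) + 0.54·u(0 kr) = 0.46·0.31 + 0.54·0.00 = 0.1426.

0.143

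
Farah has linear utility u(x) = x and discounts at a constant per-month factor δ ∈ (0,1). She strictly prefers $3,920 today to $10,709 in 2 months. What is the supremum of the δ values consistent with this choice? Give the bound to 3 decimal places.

δ < 0.605

Comparing present values: 3920 > δ^2·10709.
So δ^2 < 3920/10709 = 0.36605; taking the square root of both positive sides preserves the inequality.
δ < 0.36605^(1/2) = 0.605.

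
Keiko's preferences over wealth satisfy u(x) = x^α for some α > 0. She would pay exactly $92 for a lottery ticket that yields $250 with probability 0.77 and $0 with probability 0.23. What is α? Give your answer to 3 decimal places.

α ≈ 0.261

Since u(0) = 0, the lottery's EU is 0.77·250^α.
Setting u(92) equal to that: 92^α = 0.77·250^α ⇒ (92/250)^α = 0.77.
Take logs: α = ln 0.77 / ln(92/250) ≈ 0.26145.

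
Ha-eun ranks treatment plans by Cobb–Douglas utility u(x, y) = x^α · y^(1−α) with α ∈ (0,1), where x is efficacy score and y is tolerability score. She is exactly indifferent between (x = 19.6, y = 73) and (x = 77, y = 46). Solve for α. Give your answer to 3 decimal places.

α ≈ 0.252

The Cobb–Douglas utilities coincide, so 19.6^α·73^(1−α) = 77^α·46^(1−α).
Rearrange to (19.6/77)^α = (46/73)^(1−α) and take logs: α·-1.368276 = (1−α)·-0.461818.
With A = -1.368276 and B = -0.461818: α·A = (1−α)·B, so α = B/(A+B) = -0.461818/-1.830094 ≈ 0.252.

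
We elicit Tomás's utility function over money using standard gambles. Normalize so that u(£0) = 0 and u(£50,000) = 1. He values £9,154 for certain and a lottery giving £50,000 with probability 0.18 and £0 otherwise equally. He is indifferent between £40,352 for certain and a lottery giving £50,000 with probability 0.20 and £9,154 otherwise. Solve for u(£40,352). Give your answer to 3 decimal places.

First, u(£9,154) = 0.18·u(£50,000) + 0.82·u(£0) = 0.18.
The second indifference gives u(£40,352) = 0.20·u(£50,000) + 0.80·u(£9,154) = 0.20·1.00 + 0.80·0.18 = 0.3440.

0.344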